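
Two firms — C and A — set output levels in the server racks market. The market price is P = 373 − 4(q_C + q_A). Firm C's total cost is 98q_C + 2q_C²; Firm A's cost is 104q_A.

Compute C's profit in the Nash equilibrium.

Firm C's profit: π = q_C(373 − 4(q_C + q_A)) − 98q_C − 2q_C².
∂π/∂q_C = 275 − 12q_C − 4q_A = 0, so q_C = 275/12 − (1/3)q_A.
For A: ∂π/∂q_A = 269 − 8q_A − 4q_C = 0 ⇒ q_A = 33.625 − 0.5q_C.
Substituting the second reaction function into the first: q_C = 275/12 − (1/3)(33.625 − 0.5q_C), which gives (5/6)q_C = 281/24 ⇒ q_C = 14.05.
Then q_A = 33.625 − 0.5·14.05 = 26.6.
Price P = 373 − 4·40.65 = 210.4.
C's profit: (210.4 − 98)·14.05 − 2(14.05)² = 1184.415.

1184.415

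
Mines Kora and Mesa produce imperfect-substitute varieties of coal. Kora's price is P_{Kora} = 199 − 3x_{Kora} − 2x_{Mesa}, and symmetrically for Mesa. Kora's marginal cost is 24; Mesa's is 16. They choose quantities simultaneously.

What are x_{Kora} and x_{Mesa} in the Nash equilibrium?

Mine Kora's profit: π = x_{Kora}(199 − 3x_{Kora} − 2x_{Mesa}) − 24x_{Kora}.
∂π/∂x_{Kora} = 175 − 6x_{Kora} − 2x_{Mesa} = 0 ⇒ x_{Kora} = 175/6 − (1/3)x_{Mesa}.
Similarly x_{Mesa} = 30.5 − (1/3)x_{Kora}.
Plugging x_{Mesa} into Kora's best response: x_{Kora} = 175/6 − (1/3)(30.5 − (1/3)x_{Kora}) ⇒ (8/9)x_{Kora} = 19, so x_{Kora} = 21.375.
Then x_{Mesa} = 30.5 − (1/3)·21.375 = 23.375.

21.375, 23.375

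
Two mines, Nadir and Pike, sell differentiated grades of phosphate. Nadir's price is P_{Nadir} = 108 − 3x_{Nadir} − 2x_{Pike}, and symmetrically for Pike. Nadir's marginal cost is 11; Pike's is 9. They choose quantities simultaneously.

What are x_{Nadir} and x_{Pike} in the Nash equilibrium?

Mine Nadir's profit: π = x_{Nadir}(108 − 3x_{Nadir} − 2x_{Pike}) − 11x_{Nadir}.
∂π/∂x_{Nadir} = 97 − 6x_{Nadir} − 2x_{Pike} = 0 ⇒ x_{Nadir} = 97/6 − (1/3)x_{Pike}.
Similarly x_{Pike} = 16.5 − (1/3)x_{Nadir}.
Solving the two reaction functions simultaneously: (1 − (−1/3)(−1/3))x_{Nadir} = 97/6 − (1/3)·16.5, so (8/9)x_{Nadir} = 32/3 and x_{Nadir} = 12.
Then x_{Pike} = 16.5 − (1/3)·12 = 12.5.

12, 12.5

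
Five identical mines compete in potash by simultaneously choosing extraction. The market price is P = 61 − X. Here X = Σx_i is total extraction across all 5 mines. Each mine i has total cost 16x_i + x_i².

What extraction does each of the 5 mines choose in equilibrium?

A representative mine's profit is π_i = x_i(61 − X) − 16x_i − x_i², with X = x_i + Σ_{j≠i} x_j.
First-order condition: 45 − 4x_i − Σ_{j≠i} x_j = 0.
Imposing symmetry (x_j = x for all j) turns Σ_{j≠i} x_j into 4x, so 45 = 8x and x = 5.625.

5.625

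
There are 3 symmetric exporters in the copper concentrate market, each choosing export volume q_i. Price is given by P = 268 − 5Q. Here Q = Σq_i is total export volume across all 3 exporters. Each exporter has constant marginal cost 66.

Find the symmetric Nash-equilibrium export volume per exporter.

A representative exporter's profit is π_i = q_i(268 − 5Q) − 66q_i, with Q = q_i + Σ_{j≠i} q_j.
First-order condition: 202 − 10q_i − 5Σ_{j≠i} q_j = 0.
In a symmetric equilibrium every exporter chooses the same q, so Σ_{j≠i} q_j = 2q. The condition becomes 202 − 20q = 0, giving q = 202/20 = 10.1.

10.1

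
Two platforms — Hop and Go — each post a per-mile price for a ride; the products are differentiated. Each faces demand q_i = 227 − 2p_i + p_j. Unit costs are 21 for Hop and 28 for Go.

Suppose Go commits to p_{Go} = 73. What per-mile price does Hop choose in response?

85.5

Hop's profit: π = (p_{Hop} − 21)(227 − 2p_{Hop} + p_{Go}).
∂π/∂p_{Hop} = 269 − 4p_{Hop} + p_{Go} = 0 ⇒ p_{Hop} = 67.25 + 0.25p_{Go}.
At p_{Go} = 73: p_{Hop} = 67.25 + 0.25·73 = 85.5.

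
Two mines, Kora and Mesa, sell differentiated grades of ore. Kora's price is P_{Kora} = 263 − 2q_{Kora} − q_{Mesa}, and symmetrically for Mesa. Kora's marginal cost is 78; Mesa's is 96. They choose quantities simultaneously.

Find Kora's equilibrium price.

154.4

Mine Kora's profit: π = q_{Kora}(263 − 2q_{Kora} − q_{Mesa}) − 78q_{Kora}.
∂π/∂q_{Kora} = 185 − 4q_{Kora} − q_{Mesa} = 0 ⇒ q_{Kora} = 46.25 − 0.25q_{Mesa}.
Similarly q_{Mesa} = 41.75 − 0.25q_{Kora}.
Solving the two reaction functions simultaneously: (1 − (−0.25)(−0.25))q_{Kora} = 46.25 − 0.25·41.75, so 0.9375q_{Kora} = 35.8125 and q_{Kora} = 38.2.
Then q_{Mesa} = 41.75 − 0.25·38.2 = 32.2.
P_{Kora} = 263 − 2·38.2 − 32.2 = 154.4.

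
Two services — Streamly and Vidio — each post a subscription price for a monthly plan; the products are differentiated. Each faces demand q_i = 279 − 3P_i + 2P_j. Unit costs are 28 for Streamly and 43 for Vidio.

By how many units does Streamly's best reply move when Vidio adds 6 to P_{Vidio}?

2

Streamly's profit: π = (P_{Streamly} − 28)(279 − 3P_{Streamly} + 2P_{Vidio}).
∂π/∂P_{Streamly} = 363 − 6P_{Streamly} + 2P_{Vidio} = 0 ⇒ P_{Streamly} = 60.5 + (1/3)P_{Vidio}.
The reaction-function slope is 1/3, so a 6-unit rise in P_{Vidio} moves P_{Streamly} by 1/3 × 6 = 2. Streamly's best response rises — the actions are strategic complements.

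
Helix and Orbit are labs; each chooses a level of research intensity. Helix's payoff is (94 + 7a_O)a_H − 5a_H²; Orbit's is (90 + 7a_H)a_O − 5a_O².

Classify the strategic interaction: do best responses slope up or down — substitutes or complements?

Expanding Helix's payoff: 94a_H + 7a_Oa_H − 5a_H².
∂π/∂a_H = 94 + 7a_O − 10a_H = 0, so a_H = 9.4 + 0.7a_O.
The best-response slope da_H/da_O = 0.7 > 0: the reaction function is upward-sloping, so the choices are strategic complements.

strategic complements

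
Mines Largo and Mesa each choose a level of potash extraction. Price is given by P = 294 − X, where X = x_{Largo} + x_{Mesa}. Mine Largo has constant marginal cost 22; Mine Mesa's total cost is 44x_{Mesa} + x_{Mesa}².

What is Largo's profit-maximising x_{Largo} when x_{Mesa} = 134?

69

Mine Largo's profit: π = x_{Largo}(294 − (x_{Largo} + x_{Mesa})) − 22x_{Largo}.
∂π/∂x_{Largo} = 272 − 2x_{Largo} − x_{Mesa} = 0, so x_{Largo} = 136 − 0.5x_{Mesa}.
At x_{Mesa} = 134: x_{Largo} = 136 − 0.5·134 = 69.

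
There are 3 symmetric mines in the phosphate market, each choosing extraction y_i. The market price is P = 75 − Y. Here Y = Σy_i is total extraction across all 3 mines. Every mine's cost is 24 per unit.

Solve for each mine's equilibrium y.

12.75

A representative mine's profit is π_i = y_i(75 − Y) − 24y_i, with Y = y_i + Σ_{j≠i} y_j.
First-order condition: 51 − 2y_i − Σ_{j≠i} y_j = 0.
In a symmetric equilibrium every mine chooses the same y, so Σ_{j≠i} y_j = 2y. The condition becomes 51 − 4y = 0, giving y = 51/4 = 12.75.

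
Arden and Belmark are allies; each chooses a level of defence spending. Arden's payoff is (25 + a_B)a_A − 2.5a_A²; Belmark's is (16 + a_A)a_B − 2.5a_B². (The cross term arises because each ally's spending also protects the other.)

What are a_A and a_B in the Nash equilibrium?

Expanding Arden's payoff: 25a_A + a_Ba_A − 2.5a_A².
∂π/∂a_A = 25 + a_B − 5a_A = 0, so a_A = 5 + 0.2a_B.
Likewise for Belmark: a_B = 3.2 + 0.2a_A.
Substituting the second reaction function into the first: a_A = 5 + 0.2(3.2 + 0.2a_A), which gives 0.96a_A = 5.64 ⇒ a_A = 5.875.
Then a_B = 3.2 + 0.2·5.875 = 4.375.

5.875, 4.375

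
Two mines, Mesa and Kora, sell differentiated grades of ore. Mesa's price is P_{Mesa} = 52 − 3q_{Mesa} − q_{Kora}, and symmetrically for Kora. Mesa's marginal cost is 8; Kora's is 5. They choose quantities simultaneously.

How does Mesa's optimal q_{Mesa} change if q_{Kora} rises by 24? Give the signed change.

-4

Mine Mesa's profit: π = q_{Mesa}(52 − 3q_{Mesa} − q_{Kora}) − 8q_{Mesa}.
∂π/∂q_{Mesa} = 44 − 6q_{Mesa} − q_{Kora} = 0 ⇒ q_{Mesa} = 22/3 − (1/6)q_{Kora}.
The reaction-function slope is −1/6, so a 24-unit rise in q_{Kora} moves q_{Mesa} by −1/6 × 24 = −4. Mesa's best response falls — the actions are strategic substitutes.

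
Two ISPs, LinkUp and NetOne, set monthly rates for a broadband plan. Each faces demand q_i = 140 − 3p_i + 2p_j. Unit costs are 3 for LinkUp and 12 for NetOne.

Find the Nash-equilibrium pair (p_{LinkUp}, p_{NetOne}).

38.9375, 42.3125

LinkUp's profit: π = (p_{LinkUp} − 3)(140 − 3p_{LinkUp} + 2p_{NetOne}).
∂π/∂p_{LinkUp} = 149 − 6p_{LinkUp} + 2p_{NetOne} = 0 ⇒ p_{LinkUp} = 149/6 + (1/3)p_{NetOne}.
Similarly p_{NetOne} = 88/3 + (1/3)p_{LinkUp}.
Solving the two reaction functions simultaneously: (1 − (1/3)(1/3))p_{LinkUp} = 149/6 + (1/3)·(88/3), so (8/9)p_{LinkUp} = 623/18 and p_{LinkUp} = 38.9375.
Then p_{NetOne} = 88/3 + (1/3)·38.9375 = 42.3125.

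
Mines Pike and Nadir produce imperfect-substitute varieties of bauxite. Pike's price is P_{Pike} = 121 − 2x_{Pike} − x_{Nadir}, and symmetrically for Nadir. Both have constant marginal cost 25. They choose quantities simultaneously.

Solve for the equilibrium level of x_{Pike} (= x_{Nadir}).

Mine Pike's profit: π = x_{Pike}(121 − 2x_{Pike} − x_{Nadir}) − 25x_{Pike}.
∂π/∂x_{Pike} = 96 − 4x_{Pike} − x_{Nadir} = 0 ⇒ x_{Pike} = 24 − 0.25x_{Nadir}.
By symmetry x_{Nadir} = x_{Pike}; substituting into the reaction function, 1.25x_{Pike} = 24 and x_{Pike} = 19.2.

19.2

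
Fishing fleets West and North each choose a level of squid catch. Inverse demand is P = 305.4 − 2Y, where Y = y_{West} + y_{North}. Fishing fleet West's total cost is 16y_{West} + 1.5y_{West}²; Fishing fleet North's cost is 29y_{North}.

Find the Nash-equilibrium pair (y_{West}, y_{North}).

Fishing fleet West's profit: π = y_{West}(305.4 − 2(y_{West} + y_{North})) − 16y_{West} − 1.5y_{West}².
∂π/∂y_{West} = 289.4 − 7y_{West} − 2y_{North} = 0, so y_{West} = 1447/35 − (2/7)y_{North}.
For North: ∂π/∂y_{North} = 276.4 − 4y_{North} − 2y_{West} = 0 ⇒ y_{North} = 69.1 − 0.5y_{West}.
Substituting the second reaction function into the first: y_{West} = 1447/35 − (2/7)(69.1 − 0.5y_{West}), which gives (6/7)y_{West} = 21.6 ⇒ y_{West} = 25.2.
Then y_{North} = 69.1 − 0.5·25.2 = 56.5.

25.2, 56.5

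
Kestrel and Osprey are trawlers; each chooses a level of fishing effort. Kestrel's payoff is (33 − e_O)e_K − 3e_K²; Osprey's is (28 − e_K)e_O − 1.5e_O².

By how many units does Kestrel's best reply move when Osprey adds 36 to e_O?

-6

Expanding Kestrel's payoff: 33e_K − e_Oe_K − 3e_K².
∂π/∂e_K = 33 − e_O − 6e_K = 0, so e_K = 5.5 − (1/6)e_O.
The reaction-function slope is −1/6, so a 36-unit rise in e_O moves e_K by −1/6 × 36 = −6. Kestrel's best response falls — the actions are strategic substitutes.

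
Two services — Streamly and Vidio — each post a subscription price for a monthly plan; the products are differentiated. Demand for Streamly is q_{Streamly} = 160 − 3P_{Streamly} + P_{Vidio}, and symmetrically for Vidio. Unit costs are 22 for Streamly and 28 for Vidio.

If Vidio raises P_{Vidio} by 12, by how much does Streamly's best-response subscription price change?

Streamly's profit: π = (P_{Streamly} − 22)(160 − 3P_{Streamly} + P_{Vidio}).
∂π/∂P_{Streamly} = 226 − 6P_{Streamly} + P_{Vidio} = 0 ⇒ P_{Streamly} = 113/3 + (1/6)P_{Vidio}.
The reaction-function slope is 1/6, so a 12-unit rise in P_{Vidio} moves P_{Streamly} by 1/6 × 12 = 2. Streamly's best response rises — the actions are strategic complements.

2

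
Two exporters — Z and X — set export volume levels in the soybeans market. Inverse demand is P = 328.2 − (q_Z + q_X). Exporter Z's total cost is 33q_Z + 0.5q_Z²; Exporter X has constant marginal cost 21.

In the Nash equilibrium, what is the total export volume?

181.92

Exporter Z's profit: π = q_Z(328.2 − (q_Z + q_X)) − 33q_Z − 0.5q_Z².
∂π/∂q_Z = 295.2 − 3q_Z − q_X = 0, so q_Z = 98.4 − (1/3)q_X.
For X: ∂π/∂q_X = 307.2 − 2q_X − q_Z = 0 ⇒ q_X = 153.6 − 0.5q_Z.
Plugging q_X into Z's best response: q_Z = 98.4 − (1/3)(153.6 − 0.5q_Z) ⇒ (5/6)q_Z = 47.2, so q_Z = 56.64.
Then q_X = 153.6 − 0.5·56.64 = 125.28.
Total export volume: 56.64 + 125.28 = 181.92.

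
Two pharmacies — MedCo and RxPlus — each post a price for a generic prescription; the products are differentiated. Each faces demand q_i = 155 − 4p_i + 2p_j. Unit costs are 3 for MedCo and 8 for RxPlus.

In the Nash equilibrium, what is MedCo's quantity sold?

102

MedCo's profit: π = (p_{MedCo} − 3)(155 − 4p_{MedCo} + 2p_{RxPlus}).
∂π/∂p_{MedCo} = 167 − 8p_{MedCo} + 2p_{RxPlus} = 0 ⇒ p_{MedCo} = 20.875 + 0.25p_{RxPlus}.
Similarly p_{RxPlus} = 23.375 + 0.25p_{MedCo}.
Solving the two reaction functions simultaneously: (1 − (0.25)(0.25))p_{MedCo} = 20.875 + 0.25·23.375, so 0.9375p_{MedCo} = 855/32 and p_{MedCo} = 28.5.
Then p_{RxPlus} = 23.375 + 0.25·28.5 = 30.5.
q_{MedCo} = 155 − 4·28.5 + 2·30.5 = 102.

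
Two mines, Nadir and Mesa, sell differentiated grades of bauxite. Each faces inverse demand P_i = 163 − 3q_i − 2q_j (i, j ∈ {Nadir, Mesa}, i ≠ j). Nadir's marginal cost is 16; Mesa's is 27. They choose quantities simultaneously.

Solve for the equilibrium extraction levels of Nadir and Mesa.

19.0625, 16.3125

Mine Nadir's profit: π = q_{Nadir}(163 − 3q_{Nadir} − 2q_{Mesa}) − 16q_{Nadir}.
∂π/∂q_{Nadir} = 147 − 6q_{Nadir} − 2q_{Mesa} = 0 ⇒ q_{Nadir} = 24.5 − (1/3)q_{Mesa}.
Similarly q_{Mesa} = 68/3 − (1/3)q_{Nadir}.
Substituting the second reaction function into the first: q_{Nadir} = 24.5 − (1/3)(68/3 − (1/3)q_{Nadir}), which gives (8/9)q_{Nadir} = 305/18 ⇒ q_{Nadir} = 19.0625.
Then q_{Mesa} = 68/3 − (1/3)·19.0625 = 16.3125.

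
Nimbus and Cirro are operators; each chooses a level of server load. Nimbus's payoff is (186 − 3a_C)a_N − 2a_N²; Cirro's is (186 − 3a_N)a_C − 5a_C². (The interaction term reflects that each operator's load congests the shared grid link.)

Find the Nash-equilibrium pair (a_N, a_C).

42, 6

Expanding Nimbus's payoff: 186a_N − 3a_Ca_N − 2a_N².
∂π/∂a_N = 186 − 3a_C − 4a_N = 0, so a_N = 46.5 − 0.75a_C.
Likewise for Cirro: a_C = 18.6 − 0.3a_N.
Solving the two reaction functions simultaneously: (1 − (−0.75)(−0.3))a_N = 46.5 − 0.75·18.6, so 0.775a_N = 32.55 and a_N = 42.
Then a_C = 18.6 − 0.3·42 = 6.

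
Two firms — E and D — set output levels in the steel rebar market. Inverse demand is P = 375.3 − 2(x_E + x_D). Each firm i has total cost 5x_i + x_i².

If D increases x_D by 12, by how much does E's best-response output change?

-4

Firm E's profit: π = x_E(375.3 − 2(x_E + x_D)) − 5x_E − x_E².
∂π/∂x_E = 370.3 − 6x_E − 2x_D = 0, so x_E = 3703/60 − (1/3)x_D.
The reaction-function slope is −1/3, so a 12-unit rise in x_D moves x_E by −1/3 × 12 = −4. E's best response falls — the actions are strategic substitutes.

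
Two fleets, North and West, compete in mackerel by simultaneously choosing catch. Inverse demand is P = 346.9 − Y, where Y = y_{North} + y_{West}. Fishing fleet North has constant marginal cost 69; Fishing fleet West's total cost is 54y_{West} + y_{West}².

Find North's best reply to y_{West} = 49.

Fishing fleet North's profit: π = y_{North}(346.9 − (y_{North} + y_{West})) − 69y_{North}.
∂π/∂y_{North} = 277.9 − 2y_{North} − y_{West} = 0, so y_{North} = 138.95 − 0.5y_{West}.
At y_{West} = 49: y_{North} = 138.95 − 0.5·49 = 114.45.

114.45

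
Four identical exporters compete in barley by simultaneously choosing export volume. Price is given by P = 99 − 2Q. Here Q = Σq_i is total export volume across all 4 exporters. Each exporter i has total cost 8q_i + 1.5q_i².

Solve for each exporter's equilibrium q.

A representative exporter's profit is π_i = q_i(99 − 2Q) − 8q_i − 1.5q_i², with Q = q_i + Σ_{j≠i} q_j.
First-order condition: 91 − 7q_i − 2Σ_{j≠i} q_j = 0.
Imposing symmetry (q_j = q for all j) turns Σ_{j≠i} q_j into 3q, so 91 = 13q and q = 7.

7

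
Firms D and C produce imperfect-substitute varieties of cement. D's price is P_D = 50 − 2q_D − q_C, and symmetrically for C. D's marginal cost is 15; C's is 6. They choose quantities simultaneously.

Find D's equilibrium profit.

81.92

Firm D's profit: π = q_D(50 − 2q_D − q_C) − 15q_D.
∂π/∂q_D = 35 − 4q_D − q_C = 0 ⇒ q_D = 8.75 − 0.25q_C.
Similarly q_C = 11 − 0.25q_D.
Substituting the second reaction function into the first: q_D = 8.75 − 0.25(11 − 0.25q_D), which gives 0.9375q_D = 6 ⇒ q_D = 6.4.
Then q_C = 11 − 0.25·6.4 = 9.4.
P_D = 50 − 2·6.4 − 9.4 = 27.8.
Profit = (27.8 − 15)·6.4 = 81.92.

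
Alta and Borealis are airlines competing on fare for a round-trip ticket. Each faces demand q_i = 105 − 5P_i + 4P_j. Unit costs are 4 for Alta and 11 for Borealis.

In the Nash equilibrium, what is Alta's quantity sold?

92.5

Alta's profit: π = (P_{Alta} − 4)(105 − 5P_{Alta} + 4P_{Borealis}).
∂π/∂P_{Alta} = 125 − 10P_{Alta} + 4P_{Borealis} = 0 ⇒ P_{Alta} = 12.5 + 0.4P_{Borealis}.
Similarly P_{Borealis} = 16 + 0.4P_{Alta}.
Solving the two reaction functions simultaneously: (1 − (0.4)(0.4))P_{Alta} = 12.5 + 0.4·16, so 0.84P_{Alta} = 18.9 and P_{Alta} = 22.5.
Then P_{Borealis} = 16 + 0.4·22.5 = 25.
q_{Alta} = 105 − 5·22.5 + 4·25 = 92.5.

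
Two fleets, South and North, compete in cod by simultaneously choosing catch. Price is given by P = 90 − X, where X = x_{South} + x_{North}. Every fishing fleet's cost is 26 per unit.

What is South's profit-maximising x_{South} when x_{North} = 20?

Fishing fleet South's profit: π = x_{South}(90 − (x_{South} + x_{North})) − 26x_{South}.
∂π/∂x_{South} = 64 − 2x_{South} − x_{North} = 0, so x_{South} = 32 − 0.5x_{North}.
At x_{North} = 20: x_{South} = 32 − 0.5·20 = 22.

22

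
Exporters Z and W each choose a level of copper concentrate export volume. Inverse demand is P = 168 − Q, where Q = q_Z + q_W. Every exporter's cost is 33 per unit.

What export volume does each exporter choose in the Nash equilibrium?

45

Exporter Z's profit: π = q_Z(168 − (q_Z + q_W)) − 33q_Z.
∂π/∂q_Z = 135 − 2q_Z − q_W = 0, so q_Z = 67.5 − 0.5q_W.
Setting q_Z = q_W in the reaction function: q_Z = 67.5 − 0.5q_Z, so q_Z = 67.5 / 1.5 = 45.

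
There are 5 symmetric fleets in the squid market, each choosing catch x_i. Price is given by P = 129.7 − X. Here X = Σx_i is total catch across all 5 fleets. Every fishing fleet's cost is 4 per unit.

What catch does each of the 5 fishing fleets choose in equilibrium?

20.95

A representative fishing fleet's profit is π_i = x_i(129.7 − X) − 4x_i, with X = x_i + Σ_{j≠i} x_j.
First-order condition: 125.7 − 2x_i − Σ_{j≠i} x_j = 0.
Imposing symmetry (x_j = x for all j) turns Σ_{j≠i} x_j into 4x, so 125.7 = 6x and x = 20.95.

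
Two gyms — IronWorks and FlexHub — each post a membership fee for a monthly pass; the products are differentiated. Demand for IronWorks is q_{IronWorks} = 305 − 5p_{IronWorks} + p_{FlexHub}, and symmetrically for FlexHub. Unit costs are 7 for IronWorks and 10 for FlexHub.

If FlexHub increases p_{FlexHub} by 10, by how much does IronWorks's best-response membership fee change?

1

IronWorks's profit: π = (p_{IronWorks} − 7)(305 − 5p_{IronWorks} + p_{FlexHub}).
∂π/∂p_{IronWorks} = 340 − 10p_{IronWorks} + p_{FlexHub} = 0 ⇒ p_{IronWorks} = 34 + 0.1p_{FlexHub}.
The reaction-function slope is 0.1, so a 10-unit rise in p_{FlexHub} moves p_{IronWorks} by 0.1 × 10 = 1. IronWorks's best response rises — the actions are strategic complements.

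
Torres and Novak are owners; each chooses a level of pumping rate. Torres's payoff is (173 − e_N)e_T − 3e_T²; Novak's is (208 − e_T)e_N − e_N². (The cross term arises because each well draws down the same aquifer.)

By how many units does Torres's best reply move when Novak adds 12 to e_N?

-2

Expanding Torres's payoff: 173e_T − e_Ne_T − 3e_T².
∂π/∂e_T = 173 − e_N − 6e_T = 0, so e_T = 173/6 − (1/6)e_N.
The reaction-function slope is −1/6, so a 12-unit rise in e_N moves e_T by −1/6 × 12 = −2. Torres's best response falls — the actions are strategic substitutes.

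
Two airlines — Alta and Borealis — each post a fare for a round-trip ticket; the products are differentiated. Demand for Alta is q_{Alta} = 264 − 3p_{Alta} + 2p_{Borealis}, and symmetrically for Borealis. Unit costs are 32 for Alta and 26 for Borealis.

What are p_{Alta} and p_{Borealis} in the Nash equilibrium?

88.875, 86.625

Alta's profit: π = (p_{Alta} − 32)(264 − 3p_{Alta} + 2p_{Borealis}).
∂π/∂p_{Alta} = 360 − 6p_{Alta} + 2p_{Borealis} = 0 ⇒ p_{Alta} = 60 + (1/3)p_{Borealis}.
Similarly p_{Borealis} = 57 + (1/3)p_{Alta}.
Solving the two reaction functions simultaneously: (1 − (1/3)(1/3))p_{Alta} = 60 + (1/3)·57, so (8/9)p_{Alta} = 79 and p_{Alta} = 88.875.
Then p_{Borealis} = 57 + (1/3)·88.875 = 86.625.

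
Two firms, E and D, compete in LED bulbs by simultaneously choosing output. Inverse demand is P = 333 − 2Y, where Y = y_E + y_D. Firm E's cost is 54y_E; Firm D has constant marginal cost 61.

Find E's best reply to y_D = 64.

37.75

Firm E's profit: π = y_E(333 − 2(y_E + y_D)) − 54y_E.
∂π/∂y_E = 279 − 4y_E − 2y_D = 0, so y_E = 69.75 − 0.5y_D.
At y_D = 64: y_E = 69.75 − 0.5·64 = 37.75.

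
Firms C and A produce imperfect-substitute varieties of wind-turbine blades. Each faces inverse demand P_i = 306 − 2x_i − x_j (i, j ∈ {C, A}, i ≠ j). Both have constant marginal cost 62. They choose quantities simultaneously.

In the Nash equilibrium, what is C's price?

Firm C's profit: π = x_C(306 − 2x_C − x_A) − 62x_C.
∂π/∂x_C = 244 − 4x_C − x_A = 0 ⇒ x_C = 61 − 0.25x_A.
Setting x_C = x_A in the reaction function: x_C = 61 − 0.25x_C, so x_C = 61 / 1.25 = 48.8.
P_C = 306 − 2·48.8 − 48.8 = 159.6.

159.6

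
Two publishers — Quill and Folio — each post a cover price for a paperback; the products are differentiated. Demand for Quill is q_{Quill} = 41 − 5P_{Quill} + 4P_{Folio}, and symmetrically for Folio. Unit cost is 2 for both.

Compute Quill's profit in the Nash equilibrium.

Quill's profit: π = (P_{Quill} − 2)(41 − 5P_{Quill} + 4P_{Folio}).
∂π/∂P_{Quill} = 51 − 10P_{Quill} + 4P_{Folio} = 0 ⇒ P_{Quill} = 5.1 + 0.4P_{Folio}.
By symmetry P_{Folio} = P_{Quill}; substituting into the reaction function, 0.6P_{Quill} = 5.1 and P_{Quill} = 8.5.
q_{Quill} = 41 − 5·8.5 + 4·8.5 = 32.5.
Profit = (8.5 − 2)·32.5 = 211.25.

211.25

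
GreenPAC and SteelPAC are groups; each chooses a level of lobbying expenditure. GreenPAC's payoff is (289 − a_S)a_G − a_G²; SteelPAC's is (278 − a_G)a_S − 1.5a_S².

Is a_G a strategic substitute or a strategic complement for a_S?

strategic substitutes

Expanding GreenPAC's payoff: 289a_G − a_Sa_G − a_G².
∂π/∂a_G = 289 − a_S − 2a_G = 0, so a_G = 144.5 − 0.5a_S.
The best-response slope da_G/da_S = −0.5 < 0: the reaction function is downward-sloping, so the choices are strategic substitutes.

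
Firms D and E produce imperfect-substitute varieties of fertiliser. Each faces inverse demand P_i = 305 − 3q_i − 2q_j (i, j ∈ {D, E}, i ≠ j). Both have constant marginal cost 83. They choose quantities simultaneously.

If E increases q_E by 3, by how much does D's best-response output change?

-1

Firm D's profit: π = q_D(305 − 3q_D − 2q_E) − 83q_D.
∂π/∂q_D = 222 − 6q_D − 2q_E = 0 ⇒ q_D = 37 − (1/3)q_E.
The reaction-function slope is −1/3, so a 3-unit rise in q_E moves q_D by −1/3 × 3 = −1. D's best response falls — the actions are strategic substitutes.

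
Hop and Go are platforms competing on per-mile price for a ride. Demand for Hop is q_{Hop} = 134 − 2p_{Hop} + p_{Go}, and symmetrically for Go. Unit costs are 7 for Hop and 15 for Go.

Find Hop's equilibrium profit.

3767.12

Hop's profit: π = (p_{Hop} − 7)(134 − 2p_{Hop} + p_{Go}).
∂π/∂p_{Hop} = 148 − 4p_{Hop} + p_{Go} = 0 ⇒ p_{Hop} = 37 + 0.25p_{Go}.
Similarly p_{Go} = 41 + 0.25p_{Hop}.
Substituting the second reaction function into the first: p_{Hop} = 37 + 0.25(41 + 0.25p_{Hop}), which gives 0.9375p_{Hop} = 47.25 ⇒ p_{Hop} = 50.4.
Then p_{Go} = 41 + 0.25·50.4 = 53.6.
q_{Hop} = 134 − 2·50.4 + 53.6 = 86.8.
Profit = (50.4 − 7)·86.8 = 3767.12.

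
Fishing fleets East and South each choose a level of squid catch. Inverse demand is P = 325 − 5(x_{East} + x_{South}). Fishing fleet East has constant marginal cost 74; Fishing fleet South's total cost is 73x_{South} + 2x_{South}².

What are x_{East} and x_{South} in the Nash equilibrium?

19.6, 11

Fishing fleet East's profit: π = x_{East}(325 − 5(x_{East} + x_{South})) − 74x_{East}.
∂π/∂x_{East} = 251 − 10x_{East} − 5x_{South} = 0, so x_{East} = 25.1 − 0.5x_{South}.
For South: ∂π/∂x_{South} = 252 − 14x_{South} − 5x_{East} = 0 ⇒ x_{South} = 18 − (5/14)x_{East}.
Plugging x_{South} into East's best response: x_{East} = 25.1 − 0.5(18 − (5/14)x_{East}) ⇒ (23/28)x_{East} = 16.1, so x_{East} = 19.6.
Then x_{South} = 18 − (5/14)·19.6 = 11.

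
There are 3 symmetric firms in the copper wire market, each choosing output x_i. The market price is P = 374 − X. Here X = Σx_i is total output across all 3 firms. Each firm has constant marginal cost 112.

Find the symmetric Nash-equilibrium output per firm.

A representative firm's profit is π_i = x_i(374 − X) − 112x_i, with X = x_i + Σ_{j≠i} x_j.
First-order condition: 262 − 2x_i − Σ_{j≠i} x_j = 0.
Imposing symmetry (x_j = x for all j) turns Σ_{j≠i} x_j into 2x, so 262 = 4x and x = 65.5.

65.5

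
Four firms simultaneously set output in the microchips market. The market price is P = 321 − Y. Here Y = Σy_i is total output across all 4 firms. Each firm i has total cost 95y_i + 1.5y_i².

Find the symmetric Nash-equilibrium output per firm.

28.25

A representative firm's profit is π_i = y_i(321 − Y) − 95y_i − 1.5y_i², with Y = y_i + Σ_{j≠i} y_j.
First-order condition: 226 − 5y_i − Σ_{j≠i} y_j = 0.
With identical firms, set every y_j = y: then 226 − 5y − 3y = 0, i.e. y = 226/8 = 28.25.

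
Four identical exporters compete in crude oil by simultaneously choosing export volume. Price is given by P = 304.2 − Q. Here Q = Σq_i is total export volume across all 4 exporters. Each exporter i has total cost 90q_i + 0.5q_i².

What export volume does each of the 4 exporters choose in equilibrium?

A representative exporter's profit is π_i = q_i(304.2 − Q) − 90q_i − 0.5q_i², with Q = q_i + Σ_{j≠i} q_j.
First-order condition: 214.2 − 3q_i − Σ_{j≠i} q_j = 0.
With identical exporters, set every q_j = q: then 214.2 − 3q − 3q = 0, i.e. q = 214.2/6 = 35.7.

35.7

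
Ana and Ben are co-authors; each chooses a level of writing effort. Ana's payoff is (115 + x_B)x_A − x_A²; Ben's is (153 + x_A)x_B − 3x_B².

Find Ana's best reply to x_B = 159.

137

Expanding Ana's payoff: 115x_A + x_Bx_A − x_A².
∂π/∂x_A = 115 + x_B − 2x_A = 0, so x_A = 57.5 + 0.5x_B.
At x_B = 159: x_A = 57.5 + 0.5·159 = 137.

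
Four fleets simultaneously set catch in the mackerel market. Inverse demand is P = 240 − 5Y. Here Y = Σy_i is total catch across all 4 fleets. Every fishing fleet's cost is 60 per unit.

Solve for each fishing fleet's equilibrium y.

A representative fishing fleet's profit is π_i = y_i(240 − 5Y) − 60y_i, with Y = y_i + Σ_{j≠i} y_j.
First-order condition: 180 − 10y_i − 5Σ_{j≠i} y_j = 0.
With identical fishing fleets, set every y_j = y: then 180 − 10y − 15y = 0, i.e. y = 180/25 = 7.2.

7.2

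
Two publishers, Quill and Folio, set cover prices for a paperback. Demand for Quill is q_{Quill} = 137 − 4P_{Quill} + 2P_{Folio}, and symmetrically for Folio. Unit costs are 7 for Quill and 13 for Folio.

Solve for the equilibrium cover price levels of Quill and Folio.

28.3, 30.7

Quill's profit: π = (P_{Quill} − 7)(137 − 4P_{Quill} + 2P_{Folio}).
∂π/∂P_{Quill} = 165 − 8P_{Quill} + 2P_{Folio} = 0 ⇒ P_{Quill} = 20.625 + 0.25P_{Folio}.
Similarly P_{Folio} = 23.625 + 0.25P_{Quill}.
Plugging P_{Folio} into Quill's best response: P_{Quill} = 20.625 + 0.25(23.625 + 0.25P_{Quill}) ⇒ 0.9375P_{Quill} = 849/32, so P_{Quill} = 28.3.
Then P_{Folio} = 23.625 + 0.25·28.3 = 30.7.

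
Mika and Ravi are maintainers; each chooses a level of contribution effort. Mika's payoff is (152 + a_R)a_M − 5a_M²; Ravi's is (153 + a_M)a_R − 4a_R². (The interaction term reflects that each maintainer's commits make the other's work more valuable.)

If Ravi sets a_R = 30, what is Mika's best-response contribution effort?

Expanding Mika's payoff: 152a_M + a_Ra_M − 5a_M².
∂π/∂a_M = 152 + a_R − 10a_M = 0, so a_M = 15.2 + 0.1a_R.
At a_R = 30: a_M = 15.2 + 0.1·30 = 18.2.

18.2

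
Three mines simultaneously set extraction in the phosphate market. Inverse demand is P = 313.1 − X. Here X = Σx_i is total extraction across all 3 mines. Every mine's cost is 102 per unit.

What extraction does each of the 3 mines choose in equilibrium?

52.775

A representative mine's profit is π_i = x_i(313.1 − X) − 102x_i, with X = x_i + Σ_{j≠i} x_j.
First-order condition: 211.1 − 2x_i − Σ_{j≠i} x_j = 0.
With identical mines, set every x_j = x: then 211.1 − 2x − 2x = 0, i.e. x = 211.1/4 = 52.775.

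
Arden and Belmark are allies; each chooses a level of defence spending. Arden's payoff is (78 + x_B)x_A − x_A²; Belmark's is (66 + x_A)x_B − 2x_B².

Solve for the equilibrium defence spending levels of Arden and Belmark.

Expanding Arden's payoff: 78x_A + x_Bx_A − x_A².
∂π/∂x_A = 78 + x_B − 2x_A = 0, so x_A = 39 + 0.5x_B.
Likewise for Belmark: x_B = 16.5 + 0.25x_A.
Substituting the second reaction function into the first: x_A = 39 + 0.5(16.5 + 0.25x_A), which gives 0.875x_A = 47.25 ⇒ x_A = 54.
Then x_B = 16.5 + 0.25·54 = 30.

54, 30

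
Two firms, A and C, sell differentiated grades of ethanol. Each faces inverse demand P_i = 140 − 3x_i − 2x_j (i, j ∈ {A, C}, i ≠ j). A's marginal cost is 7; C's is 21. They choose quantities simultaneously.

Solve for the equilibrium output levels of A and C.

Firm A's profit: π = x_A(140 − 3x_A − 2x_C) − 7x_A.
∂π/∂x_A = 133 − 6x_A − 2x_C = 0 ⇒ x_A = 133/6 − (1/3)x_C.
Similarly x_C = 119/6 − (1/3)x_A.
Plugging x_C into A's best response: x_A = 133/6 − (1/3)(119/6 − (1/3)x_A) ⇒ (8/9)x_A = 140/9, so x_A = 17.5.
Then x_C = 119/6 − (1/3)·17.5 = 14.

17.5, 14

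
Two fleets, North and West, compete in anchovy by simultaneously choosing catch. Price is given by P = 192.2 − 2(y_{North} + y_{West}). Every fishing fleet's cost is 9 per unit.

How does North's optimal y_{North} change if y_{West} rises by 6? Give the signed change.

Fishing fleet North's profit: π = y_{North}(192.2 − 2(y_{North} + y_{West})) − 9y_{North}.
∂π/∂y_{North} = 183.2 − 4y_{North} − 2y_{West} = 0, so y_{North} = 45.8 − 0.5y_{West}.
The reaction-function slope is −0.5, so a 6-unit rise in y_{West} moves y_{North} by −0.5 × 6 = −3. North's best response falls — the actions are strategic substitutes.

-3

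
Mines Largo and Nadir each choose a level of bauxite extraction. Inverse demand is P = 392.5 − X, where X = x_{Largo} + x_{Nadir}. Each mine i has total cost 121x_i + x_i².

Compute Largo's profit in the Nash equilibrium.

5896.98

Mine Largo's profit: π = x_{Largo}(392.5 − (x_{Largo} + x_{Nadir})) − 121x_{Largo} − x_{Largo}².
∂π/∂x_{Largo} = 271.5 − 4x_{Largo} − x_{Nadir} = 0, so x_{Largo} = 67.875 − 0.25x_{Nadir}.
Setting x_{Largo} = x_{Nadir} in the reaction function: x_{Largo} = 67.875 − 0.25x_{Largo}, so x_{Largo} = 67.875 / 1.25 = 54.3.
Price P = 392.5 − 108.6 = 283.9.
Largo's profit: (283.9 − 121)·54.3 − (54.3)² = 5896.98.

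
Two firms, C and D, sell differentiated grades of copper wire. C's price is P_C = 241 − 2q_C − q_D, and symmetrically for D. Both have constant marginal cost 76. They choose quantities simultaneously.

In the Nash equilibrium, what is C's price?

142

Firm C's profit: π = q_C(241 − 2q_C − q_D) − 76q_C.
∂π/∂q_C = 165 − 4q_C − q_D = 0 ⇒ q_C = 41.25 − 0.25q_D.
The game is symmetric, so in equilibrium q_D = q_C: the reaction function gives 1.25q_C = 41.25, hence q_C = 33.
P_C = 241 − 2·33 − 33 = 142.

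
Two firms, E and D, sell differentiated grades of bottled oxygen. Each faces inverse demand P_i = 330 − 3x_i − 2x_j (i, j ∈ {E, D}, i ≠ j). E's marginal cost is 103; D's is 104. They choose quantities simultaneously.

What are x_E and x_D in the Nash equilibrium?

Firm E's profit: π = x_E(330 − 3x_E − 2x_D) − 103x_E.
∂π/∂x_E = 227 − 6x_E − 2x_D = 0 ⇒ x_E = 227/6 − (1/3)x_D.
Similarly x_D = 113/3 − (1/3)x_E.
Plugging x_D into E's best response: x_E = 227/6 − (1/3)(113/3 − (1/3)x_E) ⇒ (8/9)x_E = 455/18, so x_E = 28.4375.
Then x_D = 113/3 − (1/3)·28.4375 = 28.1875.

28.4375, 28.1875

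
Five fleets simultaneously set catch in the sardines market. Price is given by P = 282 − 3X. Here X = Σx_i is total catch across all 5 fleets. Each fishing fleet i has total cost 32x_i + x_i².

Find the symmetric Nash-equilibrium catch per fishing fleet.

A representative fishing fleet's profit is π_i = x_i(282 − 3X) − 32x_i − x_i², with X = x_i + Σ_{j≠i} x_j.
First-order condition: 250 − 8x_i − 3Σ_{j≠i} x_j = 0.
With identical fishing fleets, set every x_j = x: then 250 − 8x − 12x = 0, i.e. x = 250/20 = 12.5.

12.5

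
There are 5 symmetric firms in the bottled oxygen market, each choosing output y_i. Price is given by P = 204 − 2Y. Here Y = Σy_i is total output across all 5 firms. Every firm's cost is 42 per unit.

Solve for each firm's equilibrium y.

A representative firm's profit is π_i = y_i(204 − 2Y) − 42y_i, with Y = y_i + Σ_{j≠i} y_j.
First-order condition: 162 − 4y_i − 2Σ_{j≠i} y_j = 0.
Imposing symmetry (y_j = y for all j) turns Σ_{j≠i} y_j into 4y, so 162 = 12y and y = 13.5.

13.5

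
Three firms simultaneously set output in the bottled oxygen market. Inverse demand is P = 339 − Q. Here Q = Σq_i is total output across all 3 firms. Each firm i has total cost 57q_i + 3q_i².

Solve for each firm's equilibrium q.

28.2

A representative firm's profit is π_i = q_i(339 − Q) − 57q_i − 3q_i², with Q = q_i + Σ_{j≠i} q_j.
First-order condition: 282 − 8q_i − Σ_{j≠i} q_j = 0.
In a symmetric equilibrium every firm chooses the same q, so Σ_{j≠i} q_j = 2q. The condition becomes 282 − 10q = 0, giving q = 282/10 = 28.2.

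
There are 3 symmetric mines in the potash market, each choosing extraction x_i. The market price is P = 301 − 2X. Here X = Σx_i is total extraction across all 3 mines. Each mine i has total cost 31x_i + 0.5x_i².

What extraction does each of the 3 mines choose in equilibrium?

30

A representative mine's profit is π_i = x_i(301 − 2X) − 31x_i − 0.5x_i², with X = x_i + Σ_{j≠i} x_j.
First-order condition: 270 − 5x_i − 2Σ_{j≠i} x_j = 0.
Imposing symmetry (x_j = x for all j) turns Σ_{j≠i} x_j into 2x, so 270 = 9x and x = 30.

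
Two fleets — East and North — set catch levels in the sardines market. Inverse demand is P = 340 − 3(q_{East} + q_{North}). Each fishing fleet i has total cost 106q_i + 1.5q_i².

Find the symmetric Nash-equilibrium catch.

19.5

Fishing fleet East's profit: π = q_{East}(340 − 3(q_{East} + q_{North})) − 106q_{East} − 1.5q_{East}².
∂π/∂q_{East} = 234 − 9q_{East} − 3q_{North} = 0, so q_{East} = 26 − (1/3)q_{North}.
By symmetry q_{North} = q_{East}; substituting into the reaction function, (4/3)q_{East} = 26 and q_{East} = 19.5.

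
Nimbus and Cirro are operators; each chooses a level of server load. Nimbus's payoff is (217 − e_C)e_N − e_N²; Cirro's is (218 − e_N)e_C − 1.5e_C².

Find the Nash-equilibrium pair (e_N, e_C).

Expanding Nimbus's payoff: 217e_N − e_Ce_N − e_N².
∂π/∂e_N = 217 − e_C − 2e_N = 0, so e_N = 108.5 − 0.5e_C.
Likewise for Cirro: e_C = 218/3 − (1/3)e_N.
Plugging e_C into Nimbus's best response: e_N = 108.5 − 0.5(218/3 − (1/3)e_N) ⇒ (5/6)e_N = 433/6, so e_N = 86.6.
Then e_C = 218/3 − (1/3)·86.6 = 43.8.

86.6, 43.8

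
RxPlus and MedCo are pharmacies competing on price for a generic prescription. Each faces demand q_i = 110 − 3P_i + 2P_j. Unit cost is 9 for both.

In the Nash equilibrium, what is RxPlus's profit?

1912.6875

RxPlus's profit: π = (P_{RxPlus} − 9)(110 − 3P_{RxPlus} + 2P_{MedCo}).
∂π/∂P_{RxPlus} = 137 − 6P_{RxPlus} + 2P_{MedCo} = 0 ⇒ P_{RxPlus} = 137/6 + (1/3)P_{MedCo}.
By symmetry P_{MedCo} = P_{RxPlus}; substituting into the reaction function, (2/3)P_{RxPlus} = 137/6 and P_{RxPlus} = 34.25.
q_{RxPlus} = 110 − 3·34.25 + 2·34.25 = 75.75.
Profit = (34.25 − 9)·75.75 = 1912.6875.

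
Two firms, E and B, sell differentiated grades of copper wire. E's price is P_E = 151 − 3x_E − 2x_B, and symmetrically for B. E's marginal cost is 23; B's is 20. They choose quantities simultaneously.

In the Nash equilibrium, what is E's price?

Firm E's profit: π = x_E(151 − 3x_E − 2x_B) − 23x_E.
∂π/∂x_E = 128 − 6x_E − 2x_B = 0 ⇒ x_E = 64/3 − (1/3)x_B.
Similarly x_B = 131/6 − (1/3)x_E.
Solving the two reaction functions simultaneously: (1 − (−1/3)(−1/3))x_E = 64/3 − (1/3)·(131/6), so (8/9)x_E = 253/18 and x_E = 15.8125.
Then x_B = 131/6 − (1/3)·15.8125 = 16.5625.
P_E = 151 − 3·15.8125 − 2·16.5625 = 70.4375.

70.4375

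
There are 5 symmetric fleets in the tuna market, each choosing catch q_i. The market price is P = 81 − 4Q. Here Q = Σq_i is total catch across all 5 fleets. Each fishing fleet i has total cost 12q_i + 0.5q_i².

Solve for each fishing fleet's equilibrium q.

A representative fishing fleet's profit is π_i = q_i(81 − 4Q) − 12q_i − 0.5q_i², with Q = q_i + Σ_{j≠i} q_j.
First-order condition: 69 − 9q_i − 4Σ_{j≠i} q_j = 0.
In a symmetric equilibrium every fishing fleet chooses the same q, so Σ_{j≠i} q_j = 4q. The condition becomes 69 − 25q = 0, giving q = 69/25 = 2.76.

2.76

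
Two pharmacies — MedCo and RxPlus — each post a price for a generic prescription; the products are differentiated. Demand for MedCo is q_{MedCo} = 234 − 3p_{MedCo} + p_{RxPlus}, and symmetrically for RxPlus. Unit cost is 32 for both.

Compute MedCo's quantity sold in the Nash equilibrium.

102

MedCo's profit: π = (p_{MedCo} − 32)(234 − 3p_{MedCo} + p_{RxPlus}).
∂π/∂p_{MedCo} = 330 − 6p_{MedCo} + p_{RxPlus} = 0 ⇒ p_{MedCo} = 55 + (1/6)p_{RxPlus}.
Setting p_{MedCo} = p_{RxPlus} in the reaction function: p_{MedCo} = 55 + (1/6)p_{MedCo}, so p_{MedCo} = 55 / (5/6) = 66.
q_{MedCo} = 234 − 3·66 + 66 = 102.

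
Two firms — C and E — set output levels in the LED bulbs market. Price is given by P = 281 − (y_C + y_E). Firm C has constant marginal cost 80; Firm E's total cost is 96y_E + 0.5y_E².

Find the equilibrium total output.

117.4

Firm C's profit: π = y_C(281 − (y_C + y_E)) − 80y_C.
∂π/∂y_C = 201 − 2y_C − y_E = 0, so y_C = 100.5 − 0.5y_E.
For E: ∂π/∂y_E = 185 − 3y_E − y_C = 0 ⇒ y_E = 185/3 − (1/3)y_C.
Substituting the second reaction function into the first: y_C = 100.5 − 0.5(185/3 − (1/3)y_C), which gives (5/6)y_C = 209/3 ⇒ y_C = 83.6.
Then y_E = 185/3 − (1/3)·83.6 = 33.8.
Total output: 83.6 + 33.8 = 117.4.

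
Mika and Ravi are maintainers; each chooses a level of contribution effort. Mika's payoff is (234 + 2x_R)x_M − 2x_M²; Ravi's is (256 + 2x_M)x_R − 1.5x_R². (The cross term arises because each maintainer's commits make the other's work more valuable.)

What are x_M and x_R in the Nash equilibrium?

Expanding Mika's payoff: 234x_M + 2x_Rx_M − 2x_M².
∂π/∂x_M = 234 + 2x_R − 4x_M = 0, so x_M = 58.5 + 0.5x_R.
Likewise for Ravi: x_R = 256/3 + (2/3)x_M.
Plugging x_R into Mika's best response: x_M = 58.5 + 0.5(256/3 + (2/3)x_M) ⇒ (2/3)x_M = 607/6, so x_M = 151.75.
Then x_R = 256/3 + (2/3)·151.75 = 186.5.

151.75, 186.5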